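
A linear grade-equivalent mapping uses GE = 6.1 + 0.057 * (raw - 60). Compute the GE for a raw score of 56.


raw - median = 56 - 60 = -4
slope * diff = 0.057 * -4 = -0.228
GE = 6.1 + -0.228
GE = 5.872

5.872


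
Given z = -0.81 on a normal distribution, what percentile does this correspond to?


CDF(z) = 0.5 * (1 + erf(z/sqrt(2)))
erf(-0.5728) = -0.5821
CDF = 0.209
Percentile rank = 0.209 * 100 = 20.9

20.9


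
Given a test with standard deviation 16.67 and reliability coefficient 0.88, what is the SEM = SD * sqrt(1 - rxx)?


SEM = SD * sqrt(1 - rxx)
SEM = 16.67 * sqrt(1 - 0.88)
SEM = 16.67 * sqrt(0.12) = 16.67 * 0.34641
SEM = 5.7747

5.7747


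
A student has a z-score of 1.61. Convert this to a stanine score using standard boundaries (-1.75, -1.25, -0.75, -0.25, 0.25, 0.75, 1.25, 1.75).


Stanine boundaries: [-1.75, -1.25, -0.75, -0.25, 0.25, 0.75, 1.25, 1.75]
z = 1.61
Check each boundary:
  z >= -1.75 -> could be stanine 2
  z >= -1.25 -> could be stanine 3
  z >= -0.75 -> could be stanine 4
  z >= -0.25 -> could be stanine 5
  z >= 0.25 -> could be stanine 6
  z >= 0.75 -> could be stanine 7
  z >= 1.25 -> could be stanine 8
  z < 1.75
Highest qualifying boundary gives stanine = 8

8


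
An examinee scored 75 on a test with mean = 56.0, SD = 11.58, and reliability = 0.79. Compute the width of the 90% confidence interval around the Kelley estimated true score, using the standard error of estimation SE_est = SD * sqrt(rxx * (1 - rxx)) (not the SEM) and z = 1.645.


True score estimate = 0.79*75 + 0.21*56.0 = 71.01
SE_est = SD * sqrt(rxx * (1 - rxx)) = 11.58 * sqrt(0.79 * 0.21) = 11.58 * sqrt(0.1659) = 4.716629
CI = T_est +/- z * SE_est, so width = 2 * z * SE_est = 2 * 1.645 * 4.716629
Width = 15.5177

15.5177


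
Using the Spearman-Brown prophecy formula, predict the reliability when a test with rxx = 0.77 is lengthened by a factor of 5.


r_new = (n * rxx) / (1 + (n-1) * rxx)
r_new = (5 * 0.77) / (1 + 4 * 0.77)
r_new = 3.85 / 4.08
r_new = 0.9436

0.9436


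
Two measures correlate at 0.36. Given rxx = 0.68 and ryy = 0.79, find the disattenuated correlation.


r_corrected = rxy / sqrt(rxx * ryy)
= 0.36 / sqrt(0.68 * 0.79)
= 0.36 / sqrt(0.5372)
= 0.36 / 0.732939
r_corrected = 0.4912

0.4912


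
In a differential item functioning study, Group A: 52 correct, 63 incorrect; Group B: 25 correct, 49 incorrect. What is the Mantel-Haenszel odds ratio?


Odds_A = 52/63 = 0.8254
Odds_B = 25/49 = 0.5102
OR = Odds_A / Odds_B = 0.8254 / 0.5102
Exactly, OR = (52 * 49) / (63 * 25) = 2548 / 1575
OR = 1.6178

1.6178


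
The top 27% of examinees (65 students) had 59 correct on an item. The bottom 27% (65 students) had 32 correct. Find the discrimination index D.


p_upper = 59/65 = 0.9077
p_lower = 32/65 = 0.4923
D = 0.9077 - 0.4923 = 0.4154

0.4154


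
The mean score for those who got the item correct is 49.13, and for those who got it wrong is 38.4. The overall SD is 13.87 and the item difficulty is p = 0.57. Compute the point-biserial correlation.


q = 1 - p = 0.43
rpb = ((M1 - M0) / SD) * sqrt(p * q)
rpb = ((49.13 - 38.4) / 13.87) * sqrt(0.57 * 0.43)
rpb = 0.383

0.383


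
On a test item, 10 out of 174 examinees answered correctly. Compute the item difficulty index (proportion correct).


Item difficulty p = number correct / total examinees
p = 10 / 174
p = 0.0575

0.0575


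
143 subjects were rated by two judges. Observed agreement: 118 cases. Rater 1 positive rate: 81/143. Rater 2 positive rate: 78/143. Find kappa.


P_o = 118/143 = 0.825175
P_e = (81*78 + 62*65) / 20449 = 0.506039
kappa = (P_o - P_e) / (1 - P_e)
kappa = (0.825175 - 0.506039) / (1 - 0.506039)
kappa = 0.6461

0.6461


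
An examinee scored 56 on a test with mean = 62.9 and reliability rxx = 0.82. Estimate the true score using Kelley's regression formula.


T_est = rxx * X + (1 - rxx) * mean
T_est = 0.82 * 56 + 0.18 * 62.9
T_est = 45.92 + 11.322
T_est = 57.242

57.242


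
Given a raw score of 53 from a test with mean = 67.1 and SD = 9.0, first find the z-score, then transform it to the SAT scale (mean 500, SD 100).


z = (X - mean) / SD = (53 - 67.1) / 9.0
z = -14.1 / 9.0
z = -1.5667
SAT-scale = SAT = 500 + 100z
Carry z at full precision (z = -14.1 / 9.0) into the conversion:
SAT-scale = 500 + 100 * (-14.1 / 9.0) = 500 + -1410 / 9.0
SAT-scale = 500 + -156.6667
SAT-scale = 343.3333

343.3333


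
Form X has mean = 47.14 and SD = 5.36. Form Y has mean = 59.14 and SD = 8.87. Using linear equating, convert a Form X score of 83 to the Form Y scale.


slope = SD_Y / SD_X = 8.87 / 5.36 ~ 1.6549
intercept = mean_Y - slope * mean_X = 59.14 - (8.87 / 5.36) * 47.14 ~ -18.8697
Y = slope * X + intercept. To avoid rounding drift from the rounded slope/intercept, evaluate the equivalent form Y = mean_Y + SD_Y * (X - mean_X) / SD_X at full precision:
Y = 59.14 + 8.87 * (83 - 47.14) / 5.36
Y = 59.14 + 8.87 * 35.86 / 5.36
Y = 59.14 + 318.0782 / 5.36
Y = 59.14 + 59.3429
Y = 118.4829

118.4829


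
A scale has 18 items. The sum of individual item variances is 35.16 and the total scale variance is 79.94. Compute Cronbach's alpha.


alpha = (k/(k-1)) * (1 - sum(si^2)/s_total^2)
= (18/17) * (1 - 35.16/79.94)
alpha = 0.5931

0.5931


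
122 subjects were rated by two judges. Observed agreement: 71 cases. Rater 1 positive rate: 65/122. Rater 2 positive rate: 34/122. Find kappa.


P_o = 71/122 = 0.581967
P_e = (65*34 + 57*88) / 14884 = 0.485488
kappa = (P_o - P_e) / (1 - P_e)
kappa = (0.581967 - 0.485488) / (1 - 0.485488)
kappa = 0.1875

0.1875


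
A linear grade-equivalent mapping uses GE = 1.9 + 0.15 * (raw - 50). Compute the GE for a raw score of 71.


raw - median = 71 - 50 = 21
slope * diff = 0.15 * 21 = 3.15
GE = 1.9 + 3.15
GE = 5.05

5.05


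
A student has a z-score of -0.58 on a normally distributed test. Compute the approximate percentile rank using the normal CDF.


CDF(z) = 0.5 * (1 + erf(z/sqrt(2)))
erf(-0.4101) = -0.4381
CDF = 0.281
Percentile rank = 0.281 * 100 = 28.1

28.1


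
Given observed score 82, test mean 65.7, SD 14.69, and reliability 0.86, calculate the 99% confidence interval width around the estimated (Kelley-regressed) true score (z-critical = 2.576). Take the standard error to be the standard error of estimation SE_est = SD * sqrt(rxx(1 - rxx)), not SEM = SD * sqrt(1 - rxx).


True score estimate = 0.86*82 + 0.14*65.7 = 79.718
SE_est = SD * sqrt(rxx * (1 - rxx)) = 14.69 * sqrt(0.86 * 0.14) = 14.69 * sqrt(0.1204) = 5.097239
CI = T_est +/- z * SE_est, so width = 2 * z * SE_est = 2 * 2.576 * 5.097239
Width = 26.261

26.261


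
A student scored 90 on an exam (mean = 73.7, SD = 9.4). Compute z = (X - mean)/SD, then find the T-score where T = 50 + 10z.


z = (X - mean) / SD = (90 - 73.7) / 9.4
z = 16.3 / 9.4
z = 1.734
T-score = T = 50 + 10z
Carry z at full precision (z = 16.3 / 9.4) into the conversion:
T-score = 50 + 10 * (16.3 / 9.4) = 50 + 163 / 9.4
T-score = 50 + 17.3404
T-score = 67.3404

67.3404


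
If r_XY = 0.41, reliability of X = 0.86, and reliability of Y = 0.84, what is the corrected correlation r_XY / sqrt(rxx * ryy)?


r_corrected = rxy / sqrt(rxx * ryy)
= 0.41 / sqrt(0.86 * 0.84)
= 0.41 / sqrt(0.7224)
= 0.41 / 0.849941
r_corrected = 0.4824

0.4824


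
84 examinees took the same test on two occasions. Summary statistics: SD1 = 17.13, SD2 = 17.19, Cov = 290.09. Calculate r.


r = cov(X,Y) / (SD_X * SD_Y)
r = 290.09 / (17.13 * 17.19)
r = 290.09 / 294.4647
r = 0.9851

0.9851


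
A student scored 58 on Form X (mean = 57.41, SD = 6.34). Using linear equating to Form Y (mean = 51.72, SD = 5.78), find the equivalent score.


slope = SD_Y / SD_X = 5.78 / 6.34 ~ 0.9117
intercept = mean_Y - slope * mean_X = 51.72 - (5.78 / 6.34) * 57.41 ~ -0.6191
Y = slope * X + intercept. To avoid rounding drift from the rounded slope/intercept, evaluate the equivalent form Y = mean_Y + SD_Y * (X - mean_X) / SD_X at full precision:
Y = 51.72 + 5.78 * (58 - 57.41) / 6.34
Y = 51.72 + 5.78 * 0.59 / 6.34
Y = 51.72 + 3.4102 / 6.34
Y = 51.72 + 0.5379
Y = 52.2579

52.2579


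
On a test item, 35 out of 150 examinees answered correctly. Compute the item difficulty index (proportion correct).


Item difficulty p = number correct / total examinees
p = 35 / 150
p = 0.2333

0.2333


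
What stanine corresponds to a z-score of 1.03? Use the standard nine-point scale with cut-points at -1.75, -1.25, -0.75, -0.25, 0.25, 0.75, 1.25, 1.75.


Stanine boundaries: [-1.75, -1.25, -0.75, -0.25, 0.25, 0.75, 1.25, 1.75]
z = 1.03
Check each boundary:
  z >= -1.75 -> could be stanine 2
  z >= -1.25 -> could be stanine 3
  z >= -0.75 -> could be stanine 4
  z >= -0.25 -> could be stanine 5
  z >= 0.25 -> could be stanine 6
  z >= 0.75 -> could be stanine 7
  z < 1.25
  z < 1.75
Highest qualifying boundary gives stanine = 7

7


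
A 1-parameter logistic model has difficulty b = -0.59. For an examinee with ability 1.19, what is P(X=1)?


theta - b = 1.19 - -0.59 = 1.78
exp(-(theta - b)) = exp(-1.78) = 0.1686
P = 1 / (1 + 0.1686)
P = 0.8557

0.8557


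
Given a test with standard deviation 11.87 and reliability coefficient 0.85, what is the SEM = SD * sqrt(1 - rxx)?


SEM = SD * sqrt(1 - rxx)
SEM = 11.87 * sqrt(1 - 0.85)
SEM = 11.87 * sqrt(0.15) = 11.87 * 0.387298
SEM = 4.5972

4.5972


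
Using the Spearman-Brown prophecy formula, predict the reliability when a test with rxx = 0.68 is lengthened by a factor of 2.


r_new = (n * rxx) / (1 + (n-1) * rxx)
r_new = (2 * 0.68) / (1 + 1 * 0.68)
r_new = 1.36 / 1.68
r_new = 0.8095

0.8095


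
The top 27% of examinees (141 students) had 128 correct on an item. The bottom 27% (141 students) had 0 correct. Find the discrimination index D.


p_upper = 128/141 = 0.9078
p_lower = 0/141 = 0.0
D = 0.9078 - 0.0 = 0.9078

0.9078


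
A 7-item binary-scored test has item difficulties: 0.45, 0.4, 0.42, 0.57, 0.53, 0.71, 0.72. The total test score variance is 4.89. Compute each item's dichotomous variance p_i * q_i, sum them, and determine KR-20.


For each item, compute p_i * q_i:
  Item 1: 0.45 * 0.55 = 0.2475
  Item 2: 0.4 * 0.6 = 0.24
  Item 3: 0.42 * 0.58 = 0.2436
  Item 4: 0.57 * 0.43 = 0.2451
  Item 5: 0.53 * 0.47 = 0.2491
  Item 6: 0.71 * 0.29 = 0.2059
  Item 7: 0.72 * 0.28 = 0.2016
Sum(p_i * q_i) = 0.2475 + 0.24 + 0.2436 + 0.2451 + 0.2491 + 0.2059 + 0.2016 = 1.6328
KR-20 = (k/(k-1)) * (1 - Sum(p_i*q_i) / Var_total)
= (7/6) * (1 - 1.6328/4.89)
= 1.1667 * 0.6661
KR-20 = 0.7771

0.7771


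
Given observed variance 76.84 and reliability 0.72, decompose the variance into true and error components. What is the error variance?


var_true = rxx * var_obs = 0.72 * 76.84 = 55.3248
var_error = var_obs - var_true
var_error = 76.84 - 55.3248
var_error = 21.5152

21.5152


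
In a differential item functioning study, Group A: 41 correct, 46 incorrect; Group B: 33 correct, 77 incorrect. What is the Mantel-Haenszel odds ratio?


Odds_A = 41/46 = 0.8913
Odds_B = 33/77 = 0.4286
OR = Odds_A / Odds_B = 0.8913 / 0.4286
Exactly, OR = (41 * 77) / (46 * 33) = 3157 / 1518
OR = 2.0797

2.0797


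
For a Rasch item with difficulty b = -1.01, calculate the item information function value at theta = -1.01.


P = 1/(1+exp(-(-1.01--1.01))) = 0.5
I = P*(1-P) = 0.5 * 0.5
I = 0.25

0.25


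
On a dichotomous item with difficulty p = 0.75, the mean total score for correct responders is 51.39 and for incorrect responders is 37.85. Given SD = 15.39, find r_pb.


q = 1 - p = 0.25
rpb = ((M1 - M0) / SD) * sqrt(p * q)
rpb = ((51.39 - 37.85) / 15.39) * sqrt(0.75 * 0.25)
rpb = 0.381

0.381


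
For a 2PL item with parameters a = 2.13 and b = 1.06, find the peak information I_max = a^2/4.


For 2PL, max info at theta = b = 1.06
I_max = a^2 / 4 = 2.13^2 / 4
= 4.5369 / 4
I_max = 1.1342

1.1342


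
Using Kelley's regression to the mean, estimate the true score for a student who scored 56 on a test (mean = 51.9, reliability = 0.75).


T_est = rxx * X + (1 - rxx) * mean
T_est = 0.75 * 56 + 0.25 * 51.9
T_est = 42.0 + 12.975
T_est = 54.975

54.975


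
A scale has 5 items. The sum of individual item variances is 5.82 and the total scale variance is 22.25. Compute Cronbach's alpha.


alpha = (k/(k-1)) * (1 - sum(si^2)/s_total^2)
= (5/4) * (1 - 5.82/22.25)
alpha = 0.923

0.923


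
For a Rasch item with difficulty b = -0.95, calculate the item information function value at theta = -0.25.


P = 1/(1+exp(-(-0.25--0.95))) = 0.6682
I = P*(1-P) = 0.6682 * 0.3318
I = 0.2217

0.2217


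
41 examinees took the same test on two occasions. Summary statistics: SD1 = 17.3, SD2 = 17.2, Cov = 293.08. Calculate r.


r = cov(X,Y) / (SD_X * SD_Y)
r = 293.08 / (17.3 * 17.2)
r = 293.08 / 297.56
r = 0.9849

0.9849


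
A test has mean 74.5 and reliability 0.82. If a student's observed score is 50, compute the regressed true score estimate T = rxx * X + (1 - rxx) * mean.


T_est = rxx * X + (1 - rxx) * mean
T_est = 0.82 * 50 + 0.18 * 74.5
T_est = 41.0 + 13.41
T_est = 54.41

54.41


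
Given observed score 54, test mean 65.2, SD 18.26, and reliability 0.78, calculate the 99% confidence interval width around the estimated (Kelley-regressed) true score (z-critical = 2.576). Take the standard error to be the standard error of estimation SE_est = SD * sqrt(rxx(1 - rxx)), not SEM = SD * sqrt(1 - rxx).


True score estimate = 0.78*54 + 0.22*65.2 = 56.464
SE_est = SD * sqrt(rxx * (1 - rxx)) = 18.26 * sqrt(0.78 * 0.22) = 18.26 * sqrt(0.1716) = 7.564138
CI = T_est +/- z * SE_est, so width = 2 * z * SE_est = 2 * 2.576 * 7.564138
Width = 38.9704

38.9704


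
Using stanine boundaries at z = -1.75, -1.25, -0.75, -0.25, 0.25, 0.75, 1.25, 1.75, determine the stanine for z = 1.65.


Stanine boundaries: [-1.75, -1.25, -0.75, -0.25, 0.25, 0.75, 1.25, 1.75]
z = 1.65
Check each boundary:
  z >= -1.75 -> could be stanine 2
  z >= -1.25 -> could be stanine 3
  z >= -0.75 -> could be stanine 4
  z >= -0.25 -> could be stanine 5
  z >= 0.25 -> could be stanine 6
  z >= 0.75 -> could be stanine 7
  z >= 1.25 -> could be stanine 8
  z < 1.75
Highest qualifying boundary gives stanine = 8

8


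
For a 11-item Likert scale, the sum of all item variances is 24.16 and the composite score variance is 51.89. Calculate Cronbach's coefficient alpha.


alpha = (k/(k-1)) * (1 - sum(si^2)/s_total^2)
= (11/10) * (1 - 24.16/51.89)
alpha = 0.5878

0.5878


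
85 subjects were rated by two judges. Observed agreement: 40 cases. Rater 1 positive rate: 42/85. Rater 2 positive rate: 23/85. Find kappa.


P_o = 40/85 = 0.470588
P_e = (42*23 + 43*62) / 7225 = 0.502699
kappa = (P_o - P_e) / (1 - P_e)
kappa = (0.470588 - 0.502699) / (1 - 0.502699)
kappa = -0.0646

-0.0646


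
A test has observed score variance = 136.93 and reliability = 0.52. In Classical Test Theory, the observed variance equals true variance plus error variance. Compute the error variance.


var_true = rxx * var_obs = 0.52 * 136.93 = 71.2036
var_error = var_obs - var_true
var_error = 136.93 - 71.2036
var_error = 65.7264

65.7264


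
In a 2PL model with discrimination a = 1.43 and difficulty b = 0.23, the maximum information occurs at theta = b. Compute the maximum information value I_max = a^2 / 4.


For 2PL, max info at theta = b = 0.23
I_max = a^2 / 4 = 1.43^2 / 4
= 2.0449 / 4
I_max = 0.5112

0.5112


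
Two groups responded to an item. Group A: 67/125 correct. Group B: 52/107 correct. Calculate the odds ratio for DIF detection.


Odds_A = 67/58 = 1.1552
Odds_B = 52/55 = 0.9455
OR = Odds_A / Odds_B = 1.1552 / 0.9455
Exactly, OR = (67 * 55) / (58 * 52) = 3685 / 3016
OR = 1.2218

1.2218


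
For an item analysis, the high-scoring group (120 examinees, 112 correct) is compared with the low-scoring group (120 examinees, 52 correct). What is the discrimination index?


p_upper = 112/120 = 0.9333
p_lower = 52/120 = 0.4333
D = 0.9333 - 0.4333 = 0.5

0.5


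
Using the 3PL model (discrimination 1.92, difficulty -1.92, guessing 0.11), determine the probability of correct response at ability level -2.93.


logit = 1.92*(-2.93 - -1.92) = -1.9392
P* = 1/(1 + exp(--1.9392)) = 0.1257
P = 0.11 + (1 - 0.11) * 0.1257
P = 0.2219

0.2219


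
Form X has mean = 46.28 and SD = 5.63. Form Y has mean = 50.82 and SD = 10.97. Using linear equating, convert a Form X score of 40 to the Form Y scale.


slope = SD_Y / SD_X = 10.97 / 5.63 ~ 1.9485
intercept = mean_Y - slope * mean_X = 50.82 - (10.97 / 5.63) * 46.28 ~ -39.3561
Y = slope * X + intercept. To avoid rounding drift from the rounded slope/intercept, evaluate the equivalent form Y = mean_Y + SD_Y * (X - mean_X) / SD_X at full precision:
Y = 50.82 + 10.97 * (40 - 46.28) / 5.63
Y = 50.82 - 10.97 * 6.28 / 5.63
Y = 50.82 - 68.8916 / 5.63
Y = 50.82 - 12.2365
Y = 38.5835

38.5835


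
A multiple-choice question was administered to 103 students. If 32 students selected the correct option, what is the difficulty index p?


Item difficulty p = number correct / total examinees
p = 32 / 103
p = 0.3107

0.3107


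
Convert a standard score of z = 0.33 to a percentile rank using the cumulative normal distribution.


CDF(z) = 0.5 * (1 + erf(z/sqrt(2)))
erf(0.2333) = 0.2586
CDF = 0.6293
Percentile rank = 0.6293 * 100 = 62.93

62.93


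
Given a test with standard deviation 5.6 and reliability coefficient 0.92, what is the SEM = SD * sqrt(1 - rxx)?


SEM = SD * sqrt(1 - rxx)
SEM = 5.6 * sqrt(1 - 0.92)
SEM = 5.6 * sqrt(0.08) = 5.6 * 0.282843
SEM = 1.5839

1.5839


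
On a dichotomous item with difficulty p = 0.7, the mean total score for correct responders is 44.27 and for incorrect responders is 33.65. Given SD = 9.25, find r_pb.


q = 1 - p = 0.3
rpb = ((M1 - M0) / SD) * sqrt(p * q)
rpb = ((44.27 - 33.65) / 9.25) * sqrt(0.7 * 0.3)
rpb = 0.5261

0.5261


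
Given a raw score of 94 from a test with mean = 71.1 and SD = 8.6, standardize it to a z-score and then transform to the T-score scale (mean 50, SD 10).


z = (X - mean) / SD = (94 - 71.1) / 8.6
z = 22.9 / 8.6
z = 2.6628
T-score = T = 50 + 10z
Carry z at full precision (z = 22.9 / 8.6) into the conversion:
T-score = 50 + 10 * (22.9 / 8.6) = 50 + 229 / 8.6
T-score = 50 + 26.6279
T-score = 76.6279

76.6279


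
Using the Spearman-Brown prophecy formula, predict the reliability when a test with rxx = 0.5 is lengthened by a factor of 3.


r_new = (n * rxx) / (1 + (n-1) * rxx)
r_new = (3 * 0.5) / (1 + 2 * 0.5)
r_new = 1.5 / 2.0
r_new = 0.75

0.75


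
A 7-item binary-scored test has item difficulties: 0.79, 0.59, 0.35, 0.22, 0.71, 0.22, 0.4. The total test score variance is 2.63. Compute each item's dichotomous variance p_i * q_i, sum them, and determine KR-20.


For each item, compute p_i * q_i:
  Item 1: 0.79 * 0.21 = 0.1659
  Item 2: 0.59 * 0.41 = 0.2419
  Item 3: 0.35 * 0.65 = 0.2275
  Item 4: 0.22 * 0.78 = 0.1716
  Item 5: 0.71 * 0.29 = 0.2059
  Item 6: 0.22 * 0.78 = 0.1716
  Item 7: 0.4 * 0.6 = 0.24
Sum(p_i * q_i) = 0.1659 + 0.2419 + 0.2275 + 0.1716 + 0.2059 + 0.1716 + 0.24 = 1.4244
KR-20 = (k/(k-1)) * (1 - Sum(p_i*q_i) / Var_total)
= (7/6) * (1 - 1.4244/2.63)
= 1.1667 * 0.4584
KR-20 = 0.5348

0.5348


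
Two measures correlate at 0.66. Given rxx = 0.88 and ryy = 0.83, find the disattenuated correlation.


r_corrected = rxy / sqrt(rxx * ryy)
= 0.66 / sqrt(0.88 * 0.83)
= 0.66 / sqrt(0.7304)
= 0.66 / 0.854634
r_corrected = 0.7723

0.7723


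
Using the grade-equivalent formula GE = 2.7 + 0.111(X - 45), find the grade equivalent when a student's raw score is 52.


raw - median = 52 - 45 = 7
slope * diff = 0.111 * 7 = 0.777
GE = 2.7 + 0.777
GE = 3.477

3.477


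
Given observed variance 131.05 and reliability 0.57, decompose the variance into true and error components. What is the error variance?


var_true = rxx * var_obs = 0.57 * 131.05 = 74.6985
var_error = var_obs - var_true
var_error = 131.05 - 74.6985
var_error = 56.3515

56.3515


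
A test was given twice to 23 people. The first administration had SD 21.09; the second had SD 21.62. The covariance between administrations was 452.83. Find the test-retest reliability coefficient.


r = cov(X,Y) / (SD_X * SD_Y)
r = 452.83 / (21.09 * 21.62)
r = 452.83 / 455.9658
r = 0.9931

0.9931


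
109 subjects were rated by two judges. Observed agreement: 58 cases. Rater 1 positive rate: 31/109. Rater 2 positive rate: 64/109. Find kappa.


P_o = 58/109 = 0.53211
P_e = (31*64 + 78*45) / 11881 = 0.462419
kappa = (P_o - P_e) / (1 - P_e)
kappa = (0.53211 - 0.462419) / (1 - 0.462419)
kappa = 0.1296

0.1296


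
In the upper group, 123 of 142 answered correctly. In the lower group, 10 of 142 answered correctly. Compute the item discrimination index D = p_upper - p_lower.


p_upper = 123/142 = 0.8662
p_lower = 10/142 = 0.0704
D = 0.8662 - 0.0704 = 0.7958

0.7958


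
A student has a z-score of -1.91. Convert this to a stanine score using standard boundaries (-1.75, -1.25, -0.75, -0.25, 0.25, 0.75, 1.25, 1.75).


Stanine boundaries: [-1.75, -1.25, -0.75, -0.25, 0.25, 0.75, 1.25, 1.75]
z = -1.91
Check each boundary:
  z < -1.75
  z < -1.25
  z < -0.75
  z < -0.25
  z < 0.25
  z < 0.75
  z < 1.25
  z < 1.75
Highest qualifying boundary gives stanine = 1

1


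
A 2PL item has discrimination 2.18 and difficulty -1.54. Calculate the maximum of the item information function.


For 2PL, max info at theta = b = -1.54
I_max = a^2 / 4 = 2.18^2 / 4
= 4.7524 / 4
I_max = 1.1881

1.1881


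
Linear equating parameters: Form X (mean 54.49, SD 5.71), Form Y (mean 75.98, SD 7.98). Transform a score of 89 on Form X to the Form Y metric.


slope = SD_Y / SD_X = 7.98 / 5.71 ~ 1.3975
intercept = mean_Y - slope * mean_X = 75.98 - (7.98 / 5.71) * 54.49 ~ -0.1724
Y = slope * X + intercept. To avoid rounding drift from the rounded slope/intercept, evaluate the equivalent form Y = mean_Y + SD_Y * (X - mean_X) / SD_X at full precision:
Y = 75.98 + 7.98 * (89 - 54.49) / 5.71
Y = 75.98 + 7.98 * 34.51 / 5.71
Y = 75.98 + 275.3898 / 5.71
Y = 75.98 + 48.2294
Y = 124.2094

124.2094


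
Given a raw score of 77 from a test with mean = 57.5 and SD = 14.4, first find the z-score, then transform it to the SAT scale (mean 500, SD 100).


z = (X - mean) / SD = (77 - 57.5) / 14.4
z = 19.5 / 14.4
z = 1.3542
SAT-scale = SAT = 500 + 100z
Carry z at full precision (z = 19.5 / 14.4) into the conversion:
SAT-scale = 500 + 100 * (19.5 / 14.4) = 500 + 1950 / 14.4
SAT-scale = 500 + 135.4167
SAT-scale = 635.4167

635.4167


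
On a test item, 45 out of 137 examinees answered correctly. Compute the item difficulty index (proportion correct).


Item difficulty p = number correct / total examinees
p = 45 / 137
p = 0.3285

0.3285


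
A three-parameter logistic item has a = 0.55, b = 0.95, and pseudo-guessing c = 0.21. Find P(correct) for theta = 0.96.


logit = 0.55*(0.96 - 0.95) = 0.0055
P* = 1/(1 + exp(-0.0055)) = 0.5014
P = 0.21 + (1 - 0.21) * 0.5014
P = 0.6061

0.6061


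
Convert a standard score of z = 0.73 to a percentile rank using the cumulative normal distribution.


CDF(z) = 0.5 * (1 + erf(z/sqrt(2)))
erf(0.5162) = 0.5346
CDF = 0.7673
Percentile rank = 0.7673 * 100 = 76.73

76.73


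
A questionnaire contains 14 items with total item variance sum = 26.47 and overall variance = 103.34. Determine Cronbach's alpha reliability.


alpha = (k/(k-1)) * (1 - sum(si^2)/s_total^2)
= (14/13) * (1 - 26.47/103.34)
alpha = 0.8011

0.8011


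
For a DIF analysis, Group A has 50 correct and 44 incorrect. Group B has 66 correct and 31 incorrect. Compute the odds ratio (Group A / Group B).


Odds_A = 50/44 = 1.1364
Odds_B = 66/31 = 2.129
OR = Odds_A / Odds_B = 1.1364 / 2.129
Exactly, OR = (50 * 31) / (44 * 66) = 1550 / 2904
OR = 0.5337

0.5337


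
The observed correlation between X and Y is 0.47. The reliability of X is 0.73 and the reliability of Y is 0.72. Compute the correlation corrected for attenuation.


r_corrected = rxy / sqrt(rxx * ryy)
= 0.47 / sqrt(0.73 * 0.72)
= 0.47 / sqrt(0.5256)
= 0.47 / 0.724983
r_corrected = 0.6483

0.6483


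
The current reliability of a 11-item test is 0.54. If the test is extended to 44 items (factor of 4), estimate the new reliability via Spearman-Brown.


r_new = (n * rxx) / (1 + (n-1) * rxx)
r_new = (4 * 0.54) / (1 + 3 * 0.54)
r_new = 2.16 / 2.62
r_new = 0.8244

0.8244


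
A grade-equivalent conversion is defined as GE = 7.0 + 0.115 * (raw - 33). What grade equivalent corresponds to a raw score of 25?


raw - median = 25 - 33 = -8
slope * diff = 0.115 * -8 = -0.92
GE = 7.0 + -0.92
GE = 6.08

6.08


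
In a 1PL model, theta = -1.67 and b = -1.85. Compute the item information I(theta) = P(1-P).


P = 1/(1+exp(-(-1.67--1.85))) = 0.5449
I = P*(1-P) = 0.5449 * 0.4551
I = 0.248

0.248


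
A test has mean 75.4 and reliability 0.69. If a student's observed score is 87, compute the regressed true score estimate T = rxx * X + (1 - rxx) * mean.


T_est = rxx * X + (1 - rxx) * mean
T_est = 0.69 * 87 + 0.31 * 75.4
T_est = 60.03 + 23.374
T_est = 83.404

83.404


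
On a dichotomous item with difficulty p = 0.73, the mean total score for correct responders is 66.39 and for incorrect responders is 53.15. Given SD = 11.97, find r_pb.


q = 1 - p = 0.27
rpb = ((M1 - M0) / SD) * sqrt(p * q)
rpb = ((66.39 - 53.15) / 11.97) * sqrt(0.73 * 0.27)
rpb = 0.4911

0.4911


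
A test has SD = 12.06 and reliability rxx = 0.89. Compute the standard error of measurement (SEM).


SEM = SD * sqrt(1 - rxx)
SEM = 12.06 * sqrt(1 - 0.89)
SEM = 12.06 * sqrt(0.11) = 12.06 * 0.331662
SEM = 3.9998

3.9998


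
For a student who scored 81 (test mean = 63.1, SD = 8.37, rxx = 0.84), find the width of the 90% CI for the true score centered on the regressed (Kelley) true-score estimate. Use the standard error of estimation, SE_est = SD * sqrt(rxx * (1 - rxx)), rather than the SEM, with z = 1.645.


True score estimate = 0.84*81 + 0.16*63.1 = 78.136
SE_est = SD * sqrt(rxx * (1 - rxx)) = 8.37 * sqrt(0.84 * 0.16) = 8.37 * sqrt(0.1344) = 3.068493
CI = T_est +/- z * SE_est, so width = 2 * z * SE_est = 2 * 1.645 * 3.068493
Width = 10.0953

10.0953


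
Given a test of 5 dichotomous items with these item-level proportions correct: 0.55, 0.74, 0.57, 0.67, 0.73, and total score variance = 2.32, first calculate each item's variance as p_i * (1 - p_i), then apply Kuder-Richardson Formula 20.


For each item, compute p_i * q_i:
  Item 1: 0.55 * 0.45 = 0.2475
  Item 2: 0.74 * 0.26 = 0.1924
  Item 3: 0.57 * 0.43 = 0.2451
  Item 4: 0.67 * 0.33 = 0.2211
  Item 5: 0.73 * 0.27 = 0.1971
Sum(p_i * q_i) = 0.2475 + 0.1924 + 0.2451 + 0.2211 + 0.1971 = 1.1032
KR-20 = (k/(k-1)) * (1 - Sum(p_i*q_i) / Var_total)
= (5/4) * (1 - 1.1032/2.32)
= 1.25 * 0.5245
KR-20 = 0.6556

0.6556


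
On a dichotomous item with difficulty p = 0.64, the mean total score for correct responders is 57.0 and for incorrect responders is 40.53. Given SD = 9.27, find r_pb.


q = 1 - p = 0.36
rpb = ((M1 - M0) / SD) * sqrt(p * q)
rpb = ((57.0 - 40.53) / 9.27) * sqrt(0.64 * 0.36)
rpb = 0.8528

0.8528


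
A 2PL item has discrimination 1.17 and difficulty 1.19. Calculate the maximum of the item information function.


For 2PL, max info at theta = b = 1.19
I_max = a^2 / 4 = 1.17^2 / 4
= 1.3689 / 4
I_max = 0.3422

0.3422


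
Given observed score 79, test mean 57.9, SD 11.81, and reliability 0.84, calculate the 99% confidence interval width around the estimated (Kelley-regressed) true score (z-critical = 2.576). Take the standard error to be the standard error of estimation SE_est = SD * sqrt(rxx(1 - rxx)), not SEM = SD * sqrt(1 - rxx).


True score estimate = 0.84*79 + 0.16*57.9 = 75.624
SE_est = SD * sqrt(rxx * (1 - rxx)) = 11.81 * sqrt(0.84 * 0.16) = 11.81 * sqrt(0.1344) = 4.329618
CI = T_est +/- z * SE_est, so width = 2 * z * SE_est = 2 * 2.576 * 4.329618
Width = 22.3062

22.3062


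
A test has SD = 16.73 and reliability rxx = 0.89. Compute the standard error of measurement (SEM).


SEM = SD * sqrt(1 - rxx)
SEM = 16.73 * sqrt(1 - 0.89)
SEM = 16.73 * sqrt(0.11) = 16.73 * 0.331662
SEM = 5.5487

5.5487


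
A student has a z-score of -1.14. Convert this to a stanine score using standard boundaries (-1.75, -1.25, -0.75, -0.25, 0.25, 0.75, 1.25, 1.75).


Stanine boundaries: [-1.75, -1.25, -0.75, -0.25, 0.25, 0.75, 1.25, 1.75]
z = -1.14
Check each boundary:
  z >= -1.75 -> could be stanine 2
  z >= -1.25 -> could be stanine 3
  z < -0.75
  z < -0.25
  z < 0.25
  z < 0.75
  z < 1.25
  z < 1.75
Highest qualifying boundary gives stanine = 3

3


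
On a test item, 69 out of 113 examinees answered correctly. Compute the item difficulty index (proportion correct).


Item difficulty p = number correct / total examinees
p = 69 / 113
p = 0.6106

0.6106


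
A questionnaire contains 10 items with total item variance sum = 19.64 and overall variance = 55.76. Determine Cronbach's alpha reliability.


alpha = (k/(k-1)) * (1 - sum(si^2)/s_total^2)
= (10/9) * (1 - 19.64/55.76)
alpha = 0.7198

0.7198


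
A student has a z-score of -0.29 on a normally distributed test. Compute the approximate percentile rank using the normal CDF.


CDF(z) = 0.5 * (1 + erf(z/sqrt(2)))
erf(-0.2051) = -0.2282
CDF = 0.3859
Percentile rank = 0.3859 * 100 = 38.59

38.59


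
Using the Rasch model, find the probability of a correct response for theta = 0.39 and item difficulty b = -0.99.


theta - b = 0.39 - -0.99 = 1.38
exp(-(theta - b)) = exp(-1.38) = 0.2516
P = 1 / (1 + 0.2516)
P = 0.799

0.799


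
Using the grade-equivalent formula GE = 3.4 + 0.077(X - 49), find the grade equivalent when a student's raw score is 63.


raw - median = 63 - 49 = 14
slope * diff = 0.077 * 14 = 1.078
GE = 3.4 + 1.078
GE = 4.478

4.478


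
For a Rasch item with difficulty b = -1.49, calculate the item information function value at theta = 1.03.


P = 1/(1+exp(-(1.03--1.49))) = 0.9255
I = P*(1-P) = 0.9255 * 0.0745
I = 0.0689

0.0689


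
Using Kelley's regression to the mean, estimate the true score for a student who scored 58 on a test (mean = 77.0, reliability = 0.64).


T_est = rxx * X + (1 - rxx) * mean
T_est = 0.64 * 58 + 0.36 * 77.0
T_est = 37.12 + 27.72
T_est = 64.84

64.84


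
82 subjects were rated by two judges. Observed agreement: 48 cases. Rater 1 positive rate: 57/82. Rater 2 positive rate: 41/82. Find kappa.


P_o = 48/82 = 0.585366
P_e = (57*41 + 25*41) / 6724 = 0.5
kappa = (P_o - P_e) / (1 - P_e)
kappa = (0.585366 - 0.5) / (1 - 0.5)
kappa = 0.1707

0.1707


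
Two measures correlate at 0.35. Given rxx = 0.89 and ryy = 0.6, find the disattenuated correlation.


r_corrected = rxy / sqrt(rxx * ryy)
= 0.35 / sqrt(0.89 * 0.6)
= 0.35 / sqrt(0.534)
= 0.35 / 0.730753
r_corrected = 0.479

0.479


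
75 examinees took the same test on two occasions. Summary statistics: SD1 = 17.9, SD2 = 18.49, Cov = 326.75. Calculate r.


r = cov(X,Y) / (SD_X * SD_Y)
r = 326.75 / (17.9 * 18.49)
r = 326.75 / 330.971
r = 0.9872

0.9872


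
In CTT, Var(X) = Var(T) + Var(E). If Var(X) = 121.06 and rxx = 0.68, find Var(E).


var_true = rxx * var_obs = 0.68 * 121.06 = 82.3208
var_error = var_obs - var_true
var_error = 121.06 - 82.3208
var_error = 38.7392

38.7392


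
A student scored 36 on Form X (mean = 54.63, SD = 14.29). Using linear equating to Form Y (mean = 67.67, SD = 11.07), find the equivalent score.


slope = SD_Y / SD_X = 11.07 / 14.29 ~ 0.7747
intercept = mean_Y - slope * mean_X = 67.67 - (11.07 / 14.29) * 54.63 ~ 25.3499
Y = slope * X + intercept. To avoid rounding drift from the rounded slope/intercept, evaluate the equivalent form Y = mean_Y + SD_Y * (X - mean_X) / SD_X at full precision:
Y = 67.67 + 11.07 * (36 - 54.63) / 14.29
Y = 67.67 - 11.07 * 18.63 / 14.29
Y = 67.67 - 206.2341 / 14.29
Y = 67.67 - 14.4321
Y = 53.2379

53.2379


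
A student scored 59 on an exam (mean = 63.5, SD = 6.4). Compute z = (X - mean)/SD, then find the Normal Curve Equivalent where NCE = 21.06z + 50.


z = (X - mean) / SD = (59 - 63.5) / 6.4
z = -4.5 / 6.4
z = -0.7031
NCE = NCE = 21.06z + 50
Carry z at full precision (z = -4.5 / 6.4) into the conversion:
NCE = 21.06 * (-4.5 / 6.4) + 50 = -94.77 / 6.4 + 50
NCE = -14.8078 + 50
NCE = 35.1922

35.1922


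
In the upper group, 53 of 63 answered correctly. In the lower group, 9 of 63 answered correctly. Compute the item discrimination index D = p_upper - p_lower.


p_upper = 53/63 = 0.8413
p_lower = 9/63 = 0.1429
D = 0.8413 - 0.1429 = 0.6984

0.6984


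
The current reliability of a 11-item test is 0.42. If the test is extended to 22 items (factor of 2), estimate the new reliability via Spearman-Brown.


r_new = (n * rxx) / (1 + (n-1) * rxx)
r_new = (2 * 0.42) / (1 + 1 * 0.42)
r_new = 0.84 / 1.42
r_new = 0.5915

0.5915


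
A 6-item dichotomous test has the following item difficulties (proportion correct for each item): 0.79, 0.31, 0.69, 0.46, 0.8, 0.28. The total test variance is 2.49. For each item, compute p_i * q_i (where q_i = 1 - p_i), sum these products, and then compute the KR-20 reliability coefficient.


For each item, compute p_i * q_i:
  Item 1: 0.79 * 0.21 = 0.1659
  Item 2: 0.31 * 0.69 = 0.2139
  Item 3: 0.69 * 0.31 = 0.2139
  Item 4: 0.46 * 0.54 = 0.2484
  Item 5: 0.8 * 0.2 = 0.16
  Item 6: 0.28 * 0.72 = 0.2016
Sum(p_i * q_i) = 0.1659 + 0.2139 + 0.2139 + 0.2484 + 0.16 + 0.2016 = 1.2037
KR-20 = (k/(k-1)) * (1 - Sum(p_i*q_i) / Var_total)
= (6/5) * (1 - 1.2037/2.49)
= 1.2 * 0.5166
KR-20 = 0.6199

0.6199


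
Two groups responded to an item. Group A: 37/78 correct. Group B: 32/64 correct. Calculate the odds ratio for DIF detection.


Odds_A = 37/41 = 0.9024
Odds_B = 32/32 = 1.0
OR = Odds_A / Odds_B = 0.9024 / 1.0
Exactly, OR = (37 * 32) / (41 * 32) = 1184 / 1312
OR = 0.9024

0.9024


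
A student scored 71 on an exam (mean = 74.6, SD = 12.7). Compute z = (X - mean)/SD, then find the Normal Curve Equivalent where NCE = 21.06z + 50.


z = (X - mean) / SD = (71 - 74.6) / 12.7
z = -3.6 / 12.7
z = -0.2835
NCE = NCE = 21.06z + 50
Carry z at full precision (z = -3.6 / 12.7) into the conversion:
NCE = 21.06 * (-3.6 / 12.7) + 50 = -75.816 / 12.7 + 50
NCE = -5.9698 + 50
NCE = 44.0302

44.0302


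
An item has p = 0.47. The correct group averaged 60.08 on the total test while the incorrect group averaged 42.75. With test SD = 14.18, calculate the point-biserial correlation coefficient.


q = 1 - p = 0.53
rpb = ((M1 - M0) / SD) * sqrt(p * q)
rpb = ((60.08 - 42.75) / 14.18) * sqrt(0.47 * 0.53)
rpb = 0.61

0.61


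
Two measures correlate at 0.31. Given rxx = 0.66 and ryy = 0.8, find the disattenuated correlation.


r_corrected = rxy / sqrt(rxx * ryy)
= 0.31 / sqrt(0.66 * 0.8)
= 0.31 / sqrt(0.528)
= 0.31 / 0.726636
r_corrected = 0.4266

0.4266


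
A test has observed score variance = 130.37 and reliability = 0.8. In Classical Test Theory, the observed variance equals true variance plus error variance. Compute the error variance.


var_true = rxx * var_obs = 0.8 * 130.37 = 104.296
var_error = var_obs - var_true
var_error = 130.37 - 104.296
var_error = 26.074

26.074


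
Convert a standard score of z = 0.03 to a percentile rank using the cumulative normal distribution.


CDF(z) = 0.5 * (1 + erf(z/sqrt(2)))
erf(0.0212) = 0.0239
CDF = 0.512
Percentile rank = 0.512 * 100 = 51.2

51.2


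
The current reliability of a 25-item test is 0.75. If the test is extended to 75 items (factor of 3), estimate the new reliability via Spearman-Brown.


r_new = (n * rxx) / (1 + (n-1) * rxx)
r_new = (3 * 0.75) / (1 + 2 * 0.75)
r_new = 2.25 / 2.5
r_new = 0.9

0.9


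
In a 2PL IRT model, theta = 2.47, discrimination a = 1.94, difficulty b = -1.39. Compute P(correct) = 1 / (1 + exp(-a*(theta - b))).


a*(theta - b) = 1.94 * (2.47 - -1.39) = 7.4884
exp(-7.4884) = 0.0006
P = 1 / (1 + 0.0006)
P = 0.9994

0.9994


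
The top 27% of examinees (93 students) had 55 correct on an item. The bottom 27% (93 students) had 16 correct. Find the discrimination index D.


p_upper = 55/93 = 0.5914
p_lower = 16/93 = 0.172
D = 0.5914 - 0.172 = 0.4194

0.4194


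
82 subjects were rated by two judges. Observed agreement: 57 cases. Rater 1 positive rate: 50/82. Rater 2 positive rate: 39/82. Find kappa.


P_o = 57/82 = 0.695122
P_e = (50*39 + 32*43) / 6724 = 0.494646
kappa = (P_o - P_e) / (1 - P_e)
kappa = (0.695122 - 0.494646) / (1 - 0.494646)
kappa = 0.3967

0.3967


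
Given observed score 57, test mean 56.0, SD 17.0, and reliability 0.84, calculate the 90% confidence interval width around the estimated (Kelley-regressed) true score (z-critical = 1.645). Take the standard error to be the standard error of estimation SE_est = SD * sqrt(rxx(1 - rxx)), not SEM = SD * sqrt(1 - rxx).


True score estimate = 0.84*57 + 0.16*56.0 = 56.84
SE_est = SD * sqrt(rxx * (1 - rxx)) = 17.0 * sqrt(0.84 * 0.16) = 17.0 * sqrt(0.1344) = 6.232303
CI = T_est +/- z * SE_est, so width = 2 * z * SE_est = 2 * 1.645 * 6.232303
Width = 20.5043

20.5043


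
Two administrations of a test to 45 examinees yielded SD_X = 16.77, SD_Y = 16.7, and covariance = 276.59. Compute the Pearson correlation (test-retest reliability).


r = cov(X,Y) / (SD_X * SD_Y)
r = 276.59 / (16.77 * 16.7)
r = 276.59 / 280.059
r = 0.9876

0.9876


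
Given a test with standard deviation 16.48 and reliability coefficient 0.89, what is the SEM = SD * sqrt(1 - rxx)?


SEM = SD * sqrt(1 - rxx)
SEM = 16.48 * sqrt(1 - 0.89)
SEM = 16.48 * sqrt(0.11) = 16.48 * 0.331662
SEM = 5.4658

5.4658


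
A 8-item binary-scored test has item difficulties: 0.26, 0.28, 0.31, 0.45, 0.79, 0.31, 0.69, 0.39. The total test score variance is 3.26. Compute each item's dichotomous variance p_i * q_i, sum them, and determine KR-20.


For each item, compute p_i * q_i:
  Item 1: 0.26 * 0.74 = 0.1924
  Item 2: 0.28 * 0.72 = 0.2016
  Item 3: 0.31 * 0.69 = 0.2139
  Item 4: 0.45 * 0.55 = 0.2475
  Item 5: 0.79 * 0.21 = 0.1659
  Item 6: 0.31 * 0.69 = 0.2139
  Item 7: 0.69 * 0.31 = 0.2139
  Item 8: 0.39 * 0.61 = 0.2379
Sum(p_i * q_i) = 0.1924 + 0.2016 + 0.2139 + 0.2475 + 0.1659 + 0.2139 + 0.2139 + 0.2379 = 1.687
KR-20 = (k/(k-1)) * (1 - Sum(p_i*q_i) / Var_total)
= (8/7) * (1 - 1.687/3.26)
= 1.1429 * 0.4825
KR-20 = 0.5514

0.5514


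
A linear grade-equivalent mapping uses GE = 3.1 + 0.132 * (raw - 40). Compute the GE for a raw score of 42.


raw - median = 42 - 40 = 2
slope * diff = 0.132 * 2 = 0.264
GE = 3.1 + 0.264
GE = 3.364

3.364


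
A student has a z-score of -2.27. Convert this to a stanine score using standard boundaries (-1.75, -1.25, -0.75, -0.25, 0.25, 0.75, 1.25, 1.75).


Stanine boundaries: [-1.75, -1.25, -0.75, -0.25, 0.25, 0.75, 1.25, 1.75]
z = -2.27
Check each boundary:
  z < -1.75
  z < -1.25
  z < -0.75
  z < -0.25
  z < 0.25
  z < 0.75
  z < 1.25
  z < 1.75
Highest qualifying boundary gives stanine = 1

1


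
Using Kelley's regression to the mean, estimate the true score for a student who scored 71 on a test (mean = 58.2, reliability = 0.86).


T_est = rxx * X + (1 - rxx) * mean
T_est = 0.86 * 71 + 0.14 * 58.2
T_est = 61.06 + 8.148
T_est = 69.208

69.208


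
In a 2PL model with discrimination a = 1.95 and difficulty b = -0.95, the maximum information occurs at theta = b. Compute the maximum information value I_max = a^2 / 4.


For 2PL, max info at theta = b = -0.95
I_max = a^2 / 4 = 1.95^2 / 4
= 3.8025 / 4
I_max = 0.9506

0.9506


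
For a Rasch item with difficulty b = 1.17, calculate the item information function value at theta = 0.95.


P = 1/(1+exp(-(0.95-1.17))) = 0.4452
I = P*(1-P) = 0.4452 * 0.5548
I = 0.247

0.247


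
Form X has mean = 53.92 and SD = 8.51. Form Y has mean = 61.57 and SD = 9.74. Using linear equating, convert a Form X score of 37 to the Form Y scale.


slope = SD_Y / SD_X = 9.74 / 8.51 ~ 1.1445
intercept = mean_Y - slope * mean_X = 61.57 - (9.74 / 8.51) * 53.92 ~ -0.1434
Y = slope * X + intercept. To avoid rounding drift from the rounded slope/intercept, evaluate the equivalent form Y = mean_Y + SD_Y * (X - mean_X) / SD_X at full precision:
Y = 61.57 + 9.74 * (37 - 53.92) / 8.51
Y = 61.57 - 9.74 * 16.92 / 8.51
Y = 61.57 - 164.8008 / 8.51
Y = 61.57 - 19.3655
Y = 42.2045

42.2045
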